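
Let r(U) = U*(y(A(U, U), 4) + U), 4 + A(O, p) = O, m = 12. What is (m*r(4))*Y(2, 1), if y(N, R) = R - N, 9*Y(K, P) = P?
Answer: 128/3 ≈ 42.667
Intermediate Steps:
Y(K, P) = P/9
A(O, p) = -4 + O
r(U) = 8*U (r(U) = U*((4 - (-4 + U)) + U) = U*((4 + (4 - U)) + U) = U*((8 - U) + U) = U*8 = 8*U)
(m*r(4))*Y(2, 1) = (12*(8*4))*((⅑)*1) = (12*32)*(⅑) = 384*(⅑) = 128/3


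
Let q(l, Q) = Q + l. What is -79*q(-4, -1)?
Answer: 395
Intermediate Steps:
-79*q(-4, -1) = -79*(-1 - 4) = -79*(-5) = 395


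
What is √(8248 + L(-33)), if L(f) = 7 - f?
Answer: 4*√518 ≈ 91.038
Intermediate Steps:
√(8248 + L(-33)) = √(8248 + (7 - 1*(-33))) = √(8248 + (7 + 33)) = √(8248 + 40) = √8288 = 4*√518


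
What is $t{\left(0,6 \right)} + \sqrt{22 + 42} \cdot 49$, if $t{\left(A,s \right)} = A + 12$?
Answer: $404$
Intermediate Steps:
$t{\left(A,s \right)} = 12 + A$
$t{\left(0,6 \right)} + \sqrt{22 + 42} \cdot 49 = \left(12 + 0\right) + \sqrt{22 + 42} \cdot 49 = 12 + \sqrt{64} \cdot 49 = 12 + 8 \cdot 49 = 12 + 392 = 404$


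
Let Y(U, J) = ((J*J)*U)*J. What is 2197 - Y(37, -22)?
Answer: 396173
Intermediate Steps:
Y(U, J) = U*J**3 (Y(U, J) = (J**2*U)*J = (U*J**2)*J = U*J**3)
2197 - Y(37, -22) = 2197 - 37*(-22)**3 = 2197 - 37*(-10648) = 2197 - 1*(-393976) = 2197 + 393976 = 396173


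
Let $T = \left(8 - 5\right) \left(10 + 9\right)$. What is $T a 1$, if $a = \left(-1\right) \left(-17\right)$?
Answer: $969$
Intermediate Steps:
$a = 17$
$T = 57$ ($T = 3 \cdot 19 = 57$)
$T a 1 = 57 \cdot 17 \cdot 1 = 969 \cdot 1 = 969$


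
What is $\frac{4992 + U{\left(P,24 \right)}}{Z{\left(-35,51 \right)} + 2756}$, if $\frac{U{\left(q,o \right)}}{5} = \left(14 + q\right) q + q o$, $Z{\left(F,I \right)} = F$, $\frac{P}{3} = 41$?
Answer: $\frac{34669}{907} \approx 38.224$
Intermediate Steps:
$P = 123$ ($P = 3 \cdot 41 = 123$)
$U{\left(q,o \right)} = 5 o q + 5 q \left(14 + q\right)$ ($U{\left(q,o \right)} = 5 \left(\left(14 + q\right) q + q o\right) = 5 \left(q \left(14 + q\right) + o q\right) = 5 \left(o q + q \left(14 + q\right)\right) = 5 o q + 5 q \left(14 + q\right)$)
$\frac{4992 + U{\left(P,24 \right)}}{Z{\left(-35,51 \right)} + 2756} = \frac{4992 + 5 \cdot 123 \left(14 + 24 + 123\right)}{-35 + 2756} = \frac{4992 + 5 \cdot 123 \cdot 161}{2721} = \left(4992 + 99015\right) \frac{1}{2721} = 104007 \cdot \frac{1}{2721} = \frac{34669}{907}$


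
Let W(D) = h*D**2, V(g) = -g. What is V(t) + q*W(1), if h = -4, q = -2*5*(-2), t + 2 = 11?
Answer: -89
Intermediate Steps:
t = 9 (t = -2 + 11 = 9)
q = 20 (q = -10*(-2) = 20)
W(D) = -4*D**2
V(t) + q*W(1) = -1*9 + 20*(-4*1**2) = -9 + 20*(-4*1) = -9 + 20*(-4) = -9 - 80 = -89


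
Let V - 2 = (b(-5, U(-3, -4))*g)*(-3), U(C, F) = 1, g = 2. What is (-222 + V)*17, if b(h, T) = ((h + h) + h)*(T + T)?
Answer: -680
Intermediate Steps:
b(h, T) = 6*T*h (b(h, T) = (2*h + h)*(2*T) = (3*h)*(2*T) = 6*T*h)
V = 182 (V = 2 + ((6*1*(-5))*2)*(-3) = 2 - 30*2*(-3) = 2 - 60*(-3) = 2 + 180 = 182)
(-222 + V)*17 = (-222 + 182)*17 = -40*17 = -680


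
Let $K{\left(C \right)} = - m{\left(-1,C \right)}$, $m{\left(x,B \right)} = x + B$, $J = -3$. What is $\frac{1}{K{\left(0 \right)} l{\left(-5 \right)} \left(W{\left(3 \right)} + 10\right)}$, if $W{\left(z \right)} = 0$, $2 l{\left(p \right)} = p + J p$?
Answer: $\frac{1}{50} \approx 0.02$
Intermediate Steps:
$m{\left(x,B \right)} = B + x$
$K{\left(C \right)} = 1 - C$ ($K{\left(C \right)} = - (C - 1) = - (-1 + C) = 1 - C$)
$l{\left(p \right)} = - p$ ($l{\left(p \right)} = \frac{p - 3 p}{2} = \frac{\left(-2\right) p}{2} = - p$)
$\frac{1}{K{\left(0 \right)} l{\left(-5 \right)} \left(W{\left(3 \right)} + 10\right)} = \frac{1}{\left(1 - 0\right) \left(\left(-1\right) \left(-5\right)\right) \left(0 + 10\right)} = \frac{1}{\left(1 + 0\right) 5 \cdot 10} = \frac{1}{1 \cdot 5 \cdot 10} = \frac{1}{5 \cdot 10} = \frac{1}{50}$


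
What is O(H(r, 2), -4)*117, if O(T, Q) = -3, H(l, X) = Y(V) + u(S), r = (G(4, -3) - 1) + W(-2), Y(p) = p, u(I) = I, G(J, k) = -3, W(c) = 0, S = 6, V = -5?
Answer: -351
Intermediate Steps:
r = -4 (r = (-3 - 1) + 0 = -4 + 0 = -4)
H(l, X) = 1 (H(l, X) = -5 + 6 = 1)
O(H(r, 2), -4)*117 = -3*117 = -351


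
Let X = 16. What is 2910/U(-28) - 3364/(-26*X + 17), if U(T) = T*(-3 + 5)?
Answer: -69479/1596 ≈ -43.533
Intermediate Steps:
U(T) = 2*T (U(T) = T*2 = 2*T)
2910/U(-28) - 3364/(-26*X + 17) = 2910/((2*(-28))) - 3364/(-26*16 + 17) = 2910/(-56) - 3364/(-416 + 17) = 2910*(-1/56) - 3364/(-399) = -1455/28 - 3364*(-1/399) = -1455/28 + 3364/399 = -69479/1596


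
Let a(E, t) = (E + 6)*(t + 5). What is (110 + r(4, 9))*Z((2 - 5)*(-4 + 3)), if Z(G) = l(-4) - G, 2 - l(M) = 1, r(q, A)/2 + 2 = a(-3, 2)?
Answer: -296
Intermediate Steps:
a(E, t) = (5 + t)*(6 + E) (a(E, t) = (6 + E)*(5 + t) = (5 + t)*(6 + E))
r(q, A) = 38 (r(q, A) = -4 + 2*(30 + 5*(-3) + 6*2 - 3*2) = -4 + 2*(30 - 15 + 12 - 6) = -4 + 2*21 = -4 + 42 = 38)
l(M) = 1 (l(M) = 2 - 1*1 = 2 - 1 = 1)
Z(G) = 1 - G
(110 + r(4, 9))*Z((2 - 5)*(-4 + 3)) = (110 + 38)*(1 - (2 - 5)*(-4 + 3)) = 148*(1 - (-3)*(-1)) = 148*(1 - 1*3) = 148*(1 - 3) = 148*(-2) = -296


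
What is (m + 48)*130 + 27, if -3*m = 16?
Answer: 16721/3 ≈ 5573.7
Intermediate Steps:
m = -16/3 (m = -⅓*16 = -16/3 ≈ -5.3333)
(m + 48)*130 + 27 = (-16/3 + 48)*130 + 27 = (128/3)*130 + 27 = 16640/3 + 27 = 16721/3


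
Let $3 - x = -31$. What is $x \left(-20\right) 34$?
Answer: $-23120$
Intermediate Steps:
$x = 34$ ($x = 3 - -31 = 3 + 31 = 34$)
$x \left(-20\right) 34 = 34 \left(-20\right) 34 = \left(-680\right) 34 = -23120$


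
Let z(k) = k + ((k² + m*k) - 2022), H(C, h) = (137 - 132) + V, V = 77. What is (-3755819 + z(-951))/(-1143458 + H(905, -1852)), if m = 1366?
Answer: 4153457/1143376 ≈ 3.6326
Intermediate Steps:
H(C, h) = 82 (H(C, h) = (137 - 132) + 77 = 5 + 77 = 82)
z(k) = -2022 + k² + 1367*k (z(k) = k + ((k² + 1366*k) - 2022) = k + (-2022 + k² + 1366*k) = -2022 + k² + 1367*k)
(-3755819 + z(-951))/(-1143458 + H(905, -1852)) = (-3755819 + (-2022 + (-951)² + 1367*(-951)))/(-1143458 + 82) = (-3755819 + (-2022 + 904401 - 1300017))/(-1143376) = (-3755819 - 397638)*(-1/1143376) = -4153457*(-1/1143376) = 4153457/1143376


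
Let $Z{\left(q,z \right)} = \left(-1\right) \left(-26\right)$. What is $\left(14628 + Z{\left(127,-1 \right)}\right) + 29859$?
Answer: $44513$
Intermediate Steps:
$Z{\left(q,z \right)} = 26$
$\left(14628 + Z{\left(127,-1 \right)}\right) + 29859 = \left(14628 + 26\right) + 29859 = 14654 + 29859 = 44513$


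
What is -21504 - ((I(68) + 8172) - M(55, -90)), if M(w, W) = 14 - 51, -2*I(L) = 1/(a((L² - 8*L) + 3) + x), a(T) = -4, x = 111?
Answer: -6358581/214 ≈ -29713.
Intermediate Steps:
I(L) = -1/214 (I(L) = -1/(2*(-4 + 111)) = -½/107 = -½*1/107 = -1/214)
M(w, W) = -37
-21504 - ((I(68) + 8172) - M(55, -90)) = -21504 - ((-1/214 + 8172) - 1*(-37)) = -21504 - (1748807/214 + 37) = -21504 - 1*1756725/214 = -21504 - 1756725/214 = -6358581/214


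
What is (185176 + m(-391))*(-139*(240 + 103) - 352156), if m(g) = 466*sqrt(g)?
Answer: -74039475608 - 186322178*I*sqrt(391) ≈ -7.4039e+10 - 3.6843e+9*I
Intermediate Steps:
(185176 + m(-391))*(-139*(240 + 103) - 352156) = (185176 + 466*sqrt(-391))*(-139*(240 + 103) - 352156) = (185176 + 466*(I*sqrt(391)))*(-139*343 - 352156) = (185176 + 466*I*sqrt(391))*(-47677 - 352156) = (185176 + 466*I*sqrt(391))*(-399833) = -74039475608 - 186322178*I*sqrt(391)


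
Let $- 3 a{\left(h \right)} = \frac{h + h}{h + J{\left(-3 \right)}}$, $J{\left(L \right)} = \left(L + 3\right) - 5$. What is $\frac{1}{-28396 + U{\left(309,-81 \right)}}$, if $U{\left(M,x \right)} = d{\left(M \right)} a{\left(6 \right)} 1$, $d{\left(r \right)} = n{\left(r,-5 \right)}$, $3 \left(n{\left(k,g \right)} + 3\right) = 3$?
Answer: $- \frac{1}{28388} \approx -3.5226 \cdot 10^{-5}$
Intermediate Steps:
$n{\left(k,g \right)} = -2$ ($n{\left(k,g \right)} = -3 + \frac{1}{3} \cdot 3 = -3 + 1 = -2$)
$d{\left(r \right)} = -2$
$J{\left(L \right)} = -2 + L$ ($J{\left(L \right)} = \left(3 + L\right) - 5 = -2 + L$)
$a{\left(h \right)} = - \frac{2 h}{3 \left(-5 + h\right)}$ ($a{\left(h \right)} = - \frac{\left(h + h\right) \frac{1}{h - 5}}{3} = - \frac{2 h \frac{1}{h - 5}}{3} = - \frac{2 h \frac{1}{-5 + h}}{3} = - \frac{2 h}{3 \left(-5 + h\right)}$)
$U{\left(M,x \right)} = 8$ ($U{\left(M,x \right)} = - 2 \left(\left(-2\right) 6 \frac{1}{-15 + 3 \cdot 6}\right) 1 = - 2 \left(\left(-2\right) 6 \frac{1}{-15 + 18}\right) 1 = - 2 \left(\left(-2\right) 6 \cdot \frac{1}{3}\right) 1 = \left(-2\right) \left(-4\right) 1 = 8 \cdot 1 = 8$)
$\frac{1}{-28396 + U{\left(309,-81 \right)}} = \frac{1}{-28396 + 8} = \frac{1}{-28388} = - \frac{1}{28388}$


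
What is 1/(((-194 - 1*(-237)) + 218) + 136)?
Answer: 1/397 ≈ 0.0025189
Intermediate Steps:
1/(((-194 - 1*(-237)) + 218) + 136) = 1/(((-194 + 237) + 218) + 136) = 1/((43 + 218) + 136) = 1/(261 + 136) = 1/397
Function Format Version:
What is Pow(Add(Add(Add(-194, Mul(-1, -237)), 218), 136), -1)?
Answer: Rational(1, 397) ≈ 0.0025189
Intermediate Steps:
Pow(Add(Add(Add(-194, Mul(-1, -237)), 218), 136), -1) = Pow(Add(Add(Add(-194, 237), 218), 136), -1) = Pow(Add(Add(43, 218), 136), -1) = Pow(Add(261, 136), -1) = Pow(397, -1) = Rational(1, 397)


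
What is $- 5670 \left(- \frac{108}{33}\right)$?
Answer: $\frac{204120}{11} \approx 18556.0$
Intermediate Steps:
$- 5670 \left(- \frac{108}{33}\right) = - 5670 \left(\left(-108\right) \frac{1}{33}\right) = \left(-5670\right) \left(- \frac{36}{11}\right) = \frac{204120}{11}$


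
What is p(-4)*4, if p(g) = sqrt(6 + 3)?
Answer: 12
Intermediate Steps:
p(g) = 3 (p(g) = sqrt(9) = 3)
p(-4)*4 = 3*4 = 12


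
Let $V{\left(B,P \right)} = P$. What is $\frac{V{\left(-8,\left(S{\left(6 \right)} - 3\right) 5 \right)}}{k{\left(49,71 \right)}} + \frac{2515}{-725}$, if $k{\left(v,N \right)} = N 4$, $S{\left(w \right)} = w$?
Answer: $- \frac{140677}{41180} \approx -3.4161$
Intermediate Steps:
$k{\left(v,N \right)} = 4 N$
$\frac{V{\left(-8,\left(S{\left(6 \right)} - 3\right) 5 \right)}}{k{\left(49,71 \right)}} + \frac{2515}{-725} = \frac{\left(6 - 3\right) 5}{4 \cdot 71} + \frac{2515}{-725} = \frac{\left(6 - 3\right) 5}{284} + 2515 \left(- \frac{1}{725}\right) = \left(6 - 3\right) 5 \cdot \frac{1}{284} - \frac{503}{145} = 3 \cdot 5 \cdot \frac{1}{284} - \frac{503}{145} = 15 \cdot \frac{1}{284} - \frac{503}{145} = \frac{15}{284} - \frac{503}{145} = - \frac{140677}{41180}$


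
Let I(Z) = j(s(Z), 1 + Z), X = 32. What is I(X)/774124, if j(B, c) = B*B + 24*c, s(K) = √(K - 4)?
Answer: 205/193531 ≈ 0.0010593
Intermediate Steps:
s(K) = √(-4 + K)
j(B, c) = B² + 24*c
I(Z) = 20 + 25*Z (I(Z) = (√(-4 + Z))² + 24*(1 + Z) = (-4 + Z) + (24 + 24*Z) = 20 + 25*Z)
I(X)/774124 = (20 + 25*32)/774124 = (20 + 800)*(1/774124) = 820*(1/774124) = 205/193531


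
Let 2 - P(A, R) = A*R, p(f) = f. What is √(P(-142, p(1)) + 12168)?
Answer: 18*√38 ≈ 110.96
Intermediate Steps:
P(A, R) = 2 - A*R
√(P(-142, p(1)) + 12168) = √((2 - 1*(-142)*1) + 12168) = √((2 + 142) + 12168) = √(144 + 12168) = √12312 = 18*√38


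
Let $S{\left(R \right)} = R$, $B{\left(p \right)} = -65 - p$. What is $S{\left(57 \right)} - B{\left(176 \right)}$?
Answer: $298$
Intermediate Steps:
$S{\left(57 \right)} - B{\left(176 \right)} = 57 - \left(-65 - 176\right) = 57 - -241 = 57 + 241 = 298$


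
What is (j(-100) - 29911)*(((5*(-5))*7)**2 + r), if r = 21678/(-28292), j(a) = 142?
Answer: -12896240725059/14146 ≈ -9.1165e+8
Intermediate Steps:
r = -10839/14146 (r = 21678*(-1/28292) = -10839/14146 ≈ -0.76622)
(j(-100) - 29911)*(((5*(-5))*7)**2 + r) = (142 - 29911)*(((5*(-5))*7)**2 - 10839/14146) = -29769*((-25*7)**2 - 10839/14146) = -29769*((-175)**2 - 10839/14146) = -29769*(30625 - 10839/14146) = -29769*433210411/14146 = -12896240725059/14146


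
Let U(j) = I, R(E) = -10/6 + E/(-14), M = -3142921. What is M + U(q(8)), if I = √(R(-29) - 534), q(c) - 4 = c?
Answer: -3142921 + I*√941262/42 ≈ -3.1429e+6 + 23.1*I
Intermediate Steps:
q(c) = 4 + c
R(E) = -5/3 - E/14 (R(E) = -10*⅙ + E*(-1/14) = -5/3 - E/14)
I = I*√941262/42 (I = √((-5/3 - 1/14*(-29)) - 534) = √((-5/3 + 29/14) - 534) = √(17/42 - 534) = √(-22411/42) = I*√941262/42 ≈ 23.1*I)
U(j) = I*√941262/42
M + U(q(8)) = -3142921 + I*√941262/42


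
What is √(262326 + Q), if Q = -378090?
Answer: 2*I*√28941 ≈ 340.24*I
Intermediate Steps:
√(262326 + Q) = √(262326 - 378090) = √(-115764) = 2*I*√28941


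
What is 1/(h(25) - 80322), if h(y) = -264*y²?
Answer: -1/245322 ≈ -4.0763e-6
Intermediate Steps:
1/(h(25) - 80322) = 1/(-264*25² - 80322) = 1/(-264*625 - 80322) = 1/(-165000 - 80322) = 1/(-245322) = -1/245322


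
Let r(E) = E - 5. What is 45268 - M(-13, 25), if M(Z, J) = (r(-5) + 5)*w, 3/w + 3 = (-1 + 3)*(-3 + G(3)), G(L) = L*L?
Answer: 135809/3 ≈ 45270.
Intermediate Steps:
G(L) = L²
r(E) = -5 + E
w = ⅓ (w = 3/(-3 + (-1 + 3)*(-3 + 3²)) = 3/(-3 + 2*(-3 + 9)) = 3/(-3 + 2*6) = 3/(-3 + 12) = 3/9 = 3*(⅑) = ⅓ ≈ 0.33333)
M(Z, J) = -5/3 (M(Z, J) = ((-5 - 5) + 5)*(⅓) = (-10 + 5)*(⅓) = -5*⅓ = -5/3)
45268 - M(-13, 25) = 45268 - 1*(-5/3) = 45268 + 5/3 = 135809/3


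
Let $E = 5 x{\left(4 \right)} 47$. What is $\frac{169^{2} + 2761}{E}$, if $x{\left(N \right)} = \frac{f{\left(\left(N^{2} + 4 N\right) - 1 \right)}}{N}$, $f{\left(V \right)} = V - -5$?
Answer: $\frac{31322}{2115} \approx 14.809$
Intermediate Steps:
$f{\left(V \right)} = 5 + V$ ($f{\left(V \right)} = V + 5 = 5 + V$)
$x{\left(N \right)} = \frac{4 + N^{2} + 4 N}{N}$ ($x{\left(N \right)} = \frac{5 - \left(1 - N^{2} - 4 N\right)}{N} = \frac{5 + \left(-1 + N^{2} + 4 N\right)}{N} = \frac{4 + N^{2} + 4 N}{N}$)
$E = 2115$ ($E = 5 \left(4 + 4 + \frac{4}{4}\right) 47 = 5 \left(4 + 4 + 4 \cdot \frac{1}{4}\right) 47 = 5 \left(4 + 4 + 1\right) 47 = 5 \cdot 9 \cdot 47 = 45 \cdot 47 = 2115$)
$\frac{169^{2} + 2761}{E} = \frac{169^{2} + 2761}{2115} = \left(28561 + 2761\right) \frac{1}{2115} = 31322 \cdot \frac{1}{2115} = \frac{31322}{2115}$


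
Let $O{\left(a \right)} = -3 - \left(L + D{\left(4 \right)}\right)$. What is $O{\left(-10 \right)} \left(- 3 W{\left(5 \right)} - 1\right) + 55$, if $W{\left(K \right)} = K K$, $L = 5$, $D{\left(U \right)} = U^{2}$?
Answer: $1879$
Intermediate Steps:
$W{\left(K \right)} = K^{2}$
$O{\left(a \right)} = -24$ ($O{\left(a \right)} = -3 - \left(5 + 4^{2}\right) = -3 - \left(5 + 16\right) = -3 - 21 = -24$)
$O{\left(-10 \right)} \left(- 3 W{\left(5 \right)} - 1\right) + 55 = - 24 \left(- 3 \cdot 5^{2} - 1\right) + 55 = - 24 \left(\left(-3\right) 25 - 1\right) + 55 = - 24 \left(-75 - 1\right) + 55 = \left(-24\right) \left(-76\right) + 55 = 1824 + 55 = 1879$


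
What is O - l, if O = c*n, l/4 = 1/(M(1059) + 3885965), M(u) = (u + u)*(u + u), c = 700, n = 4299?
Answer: 25193525567696/8371889 ≈ 3.0093e+6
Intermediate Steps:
M(u) = 4*u² (M(u) = (2*u)*(2*u) = 4*u²)
l = 4/8371889 (l = 4/(4*1059² + 3885965) = 4/(4*1121481 + 3885965) = 4/(4485924 + 3885965) = 4/8371889 ≈ 4.7779e-7)
O = 3009300 (O = 700*4299 = 3009300)
O - l = 3009300 - 1*4/8371889 = 3009300 - 4/8371889 = 25193525567696/8371889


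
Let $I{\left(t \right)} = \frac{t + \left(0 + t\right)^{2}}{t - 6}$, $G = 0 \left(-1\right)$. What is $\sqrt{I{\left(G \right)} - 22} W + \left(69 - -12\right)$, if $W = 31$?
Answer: $81 + 31 i \sqrt{22} \approx 81.0 + 145.4 i$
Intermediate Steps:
$G = 0$
$I{\left(t \right)} = \frac{t + t^{2}}{-6 + t}$
$\sqrt{I{\left(G \right)} - 22} W + \left(69 - -12\right) = \sqrt{\frac{0 \left(1 + 0\right)}{-6 + 0} - 22} \cdot 31 + \left(69 - -12\right) = \sqrt{0 \frac{1}{-6} \cdot 1 - 22} \cdot 31 + \left(69 + 12\right) = \sqrt{0 \left(- \frac{1}{6}\right) 1 - 22} \cdot 31 + 81 = \sqrt{0 - 22} \cdot 31 + 81 = \sqrt{-22} \cdot 31 + 81 = i \sqrt{22} \cdot 31 + 81 = 31 i \sqrt{22} + 81 = 81 + 31 i \sqrt{22}$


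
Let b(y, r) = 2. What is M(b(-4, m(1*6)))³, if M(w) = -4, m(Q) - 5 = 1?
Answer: -64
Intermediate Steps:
m(Q) = 6 (m(Q) = 5 + 1 = 6)
M(b(-4, m(1*6)))³ = (-4)³ = -64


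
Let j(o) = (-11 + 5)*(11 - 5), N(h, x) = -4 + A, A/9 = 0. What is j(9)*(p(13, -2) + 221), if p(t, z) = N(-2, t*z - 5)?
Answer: -7812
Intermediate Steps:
A = 0 (A = 9*0 = 0)
N(h, x) = -4 (N(h, x) = -4 + 0 = -4)
p(t, z) = -4
j(o) = -36 (j(o) = -6*6 = -36)
j(9)*(p(13, -2) + 221) = -36*(-4 + 221) = -36*217 = -7812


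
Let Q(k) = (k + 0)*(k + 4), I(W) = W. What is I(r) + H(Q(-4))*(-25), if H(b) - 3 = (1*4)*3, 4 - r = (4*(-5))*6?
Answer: -251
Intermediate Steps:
r = 124 (r = 4 - 4*(-5)*6 = 4 - (-20)*6 = 4 - 1*(-120) = 4 + 120 = 124)
Q(k) = k*(4 + k)
H(b) = 15 (H(b) = 3 + (1*4)*3 = 3 + 4*3 = 3 + 12 = 15)
I(r) + H(Q(-4))*(-25) = 124 + 15*(-25) = 124 - 375 = -251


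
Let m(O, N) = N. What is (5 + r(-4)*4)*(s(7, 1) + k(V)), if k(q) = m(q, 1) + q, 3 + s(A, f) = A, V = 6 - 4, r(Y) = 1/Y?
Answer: 28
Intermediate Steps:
r(Y) = 1/Y
V = 2
s(A, f) = -3 + A
k(q) = 1 + q
(5 + r(-4)*4)*(s(7, 1) + k(V)) = (5 + 4/(-4))*((-3 + 7) + (1 + 2)) = (5 - ¼*4)*(4 + 3) = (5 - 1)*7 = 4*7 = 28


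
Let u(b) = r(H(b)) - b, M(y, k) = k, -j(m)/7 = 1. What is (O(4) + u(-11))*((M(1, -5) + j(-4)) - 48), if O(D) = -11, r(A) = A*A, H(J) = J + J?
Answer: -29040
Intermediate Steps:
j(m) = -7 (j(m) = -7*1 = -7)
H(J) = 2*J
r(A) = A²
u(b) = -b + 4*b² (u(b) = (2*b)² - b = 4*b² - b = -b + 4*b²)
(O(4) + u(-11))*((M(1, -5) + j(-4)) - 48) = (-11 - 11*(-1 + 4*(-11)))*((-5 - 7) - 48) = (-11 - 11*(-1 - 44))*(-12 - 48) = (-11 - 11*(-45))*(-60) = (-11 + 495)*(-60) = 484*(-60) = -29040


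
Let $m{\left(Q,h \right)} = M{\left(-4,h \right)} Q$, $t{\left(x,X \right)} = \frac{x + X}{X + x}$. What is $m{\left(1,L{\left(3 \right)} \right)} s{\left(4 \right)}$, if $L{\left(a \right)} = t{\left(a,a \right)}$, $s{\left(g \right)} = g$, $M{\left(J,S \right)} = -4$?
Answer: $-16$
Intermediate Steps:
$t{\left(x,X \right)} = 1$ ($t{\left(x,X \right)} = \frac{X + x}{X + x} = 1$)
$L{\left(a \right)} = 1$
$m{\left(Q,h \right)} = - 4 Q$
$m{\left(1,L{\left(3 \right)} \right)} s{\left(4 \right)} = \left(-4\right) 1 \cdot 4 = \left(-4\right) 4 = -16$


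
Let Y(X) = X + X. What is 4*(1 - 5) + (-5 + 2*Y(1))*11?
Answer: -27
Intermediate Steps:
Y(X) = 2*X
4*(1 - 5) + (-5 + 2*Y(1))*11 = 4*(1 - 5) + (-5 + 2*(2*1))*11 = 4*(-4) + (-5 + 2*2)*11 = -16 + (-5 + 4)*11 = -16 - 1*11 = -16 - 11 = -27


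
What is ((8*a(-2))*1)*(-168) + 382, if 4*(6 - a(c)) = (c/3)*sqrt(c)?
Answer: -7682 - 224*I*sqrt(2) ≈ -7682.0 - 316.78*I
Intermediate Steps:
a(c) = 6 - c**(3/2)/12 (a(c) = 6 - c/3*sqrt(c)/4 = 6 - c**(3/2)/12)
((8*a(-2))*1)*(-168) + 382 = ((8*(6 - (-1)*I*sqrt(2)/6))*1)*(-168) + 382 = ((8*(6 + I*sqrt(2)/6))*1)*(-168) + 382 = ((48 + 4*I*sqrt(2)/3)*1)*(-168) + 382 = (48 + 4*I*sqrt(2)/3)*(-168) + 382 = (-8064 - 224*I*sqrt(2)) + 382 = -7682 - 224*I*sqrt(2)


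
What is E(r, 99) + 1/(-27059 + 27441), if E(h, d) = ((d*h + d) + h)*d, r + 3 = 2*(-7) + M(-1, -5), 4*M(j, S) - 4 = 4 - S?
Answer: -48255767/382 ≈ -1.2632e+5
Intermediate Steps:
M(j, S) = 2 - S/4 (M(j, S) = 1 + (4 - S)/4 = 1 + (1 - S/4) = 2 - S/4)
r = -55/4 (r = -3 + (2*(-7) + (2 - 1/4*(-5))) = -3 + (-14 + (2 + 5/4)) = -3 + (-14 + 13/4) = -3 - 43/4 = -55/4 ≈ -13.750)
E(h, d) = d*(d + h + d*h) (E(h, d) = ((d + d*h) + h)*d = (d + h + d*h)*d = d*(d + h + d*h))
E(r, 99) + 1/(-27059 + 27441) = 99*(99 - 55/4 + 99*(-55/4)) + 1/(-27059 + 27441) = 99*(99 - 55/4 - 5445/4) + 1/382 = 99*(-1276) + 1/382 = -126324 + 1/382 = -48255767/382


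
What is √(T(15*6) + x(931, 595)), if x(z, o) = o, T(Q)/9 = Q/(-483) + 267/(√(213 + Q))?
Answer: √(156886534525 + 2097034821*√303)/16261 ≈ 27.044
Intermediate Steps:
T(Q) = 2403/√(213 + Q) - 3*Q/161 (T(Q) = 9*(Q/(-483) + 267/(√(213 + Q))) = 9*(Q*(-1/483) + 267/√(213 + Q)) = 9*(-Q/483 + 267/√(213 + Q)) = 9*(267/√(213 + Q) - Q/483) = 2403/√(213 + Q) - 3*Q/161)
√(T(15*6) + x(931, 595)) = √((2403/√(213 + 15*6) - 45*6/161) + 595) = √((2403/√(213 + 90) - 3/161*90) + 595) = √((2403/√303 - 270/161) + 595) = √((2403*(√303/303) - 270/161) + 595) = √((801*√303/101 - 270/161) + 595) = √((-270/161 + 801*√303/101) + 595) = √(95525/161 + 801*√303/101)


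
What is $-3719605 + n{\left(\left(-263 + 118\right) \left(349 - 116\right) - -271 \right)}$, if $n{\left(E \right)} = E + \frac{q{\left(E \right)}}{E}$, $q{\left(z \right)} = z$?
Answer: $-3753118$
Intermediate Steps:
$n{\left(E \right)} = 1 + E$ ($n{\left(E \right)} = E + \frac{E}{E} = E + 1 = 1 + E$)
$-3719605 + n{\left(\left(-263 + 118\right) \left(349 - 116\right) - -271 \right)} = -3719605 + \left(1 + \left(\left(-263 + 118\right) \left(349 - 116\right) - -271\right)\right) = -3719605 + \left(1 + \left(\left(-145\right) 233 + 271\right)\right) = -3719605 + \left(1 + \left(-33785 + 271\right)\right) = -3719605 + \left(1 - 33514\right) = -3719605 - 33513 = -3753118$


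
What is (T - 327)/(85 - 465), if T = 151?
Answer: 44/95 ≈ 0.46316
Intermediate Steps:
(T - 327)/(85 - 465) = (151 - 327)/(85 - 465) = -176/(-380) = -176*(-1/380) = 44/95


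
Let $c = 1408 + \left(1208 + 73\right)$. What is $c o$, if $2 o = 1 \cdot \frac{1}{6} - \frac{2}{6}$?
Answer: $- \frac{2689}{12} \approx -224.08$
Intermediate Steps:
$c = 2689$ ($c = 1408 + 1281 = 2689$)
$o = - \frac{1}{12}$ ($o = \frac{1 \cdot \frac{1}{6} - \frac{2}{6}}{2} = \frac{1 \cdot \frac{1}{6} - \frac{1}{3}}{2} = \frac{\frac{1}{6} - \frac{1}{3}}{2} = \frac{1}{2} \left(- \frac{1}{6}\right) = - \frac{1}{12} \approx -0.083333$)
$c o = 2689 \left(- \frac{1}{12}\right) = - \frac{2689}{12}$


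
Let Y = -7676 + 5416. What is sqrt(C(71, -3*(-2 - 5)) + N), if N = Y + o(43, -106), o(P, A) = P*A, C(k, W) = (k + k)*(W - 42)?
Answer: 70*I*sqrt(2) ≈ 98.995*I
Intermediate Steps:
Y = -2260
C(k, W) = 2*k*(-42 + W) (C(k, W) = (2*k)*(-42 + W) = 2*k*(-42 + W))
o(P, A) = A*P
N = -6818 (N = -2260 - 106*43 = -2260 - 4558 = -6818)
sqrt(C(71, -3*(-2 - 5)) + N) = sqrt(2*71*(-42 - 3*(-2 - 5)) - 6818) = sqrt(2*71*(-42 - 3*(-7)) - 6818) = sqrt(2*71*(-42 + 21) - 6818) = sqrt(2*71*(-21) - 6818) = sqrt(-2982 - 6818) = sqrt(-9800) = 70*I*sqrt(2)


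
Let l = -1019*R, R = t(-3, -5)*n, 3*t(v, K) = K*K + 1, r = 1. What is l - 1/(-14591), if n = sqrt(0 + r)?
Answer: -386573951/43773 ≈ -8831.3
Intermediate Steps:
n = 1 (n = sqrt(0 + 1) = sqrt(1) = 1)
t(v, K) = 1/3 + K**2/3 (t(v, K) = (K*K + 1)/3 = (K**2 + 1)/3 = (1 + K**2)/3 = 1/3 + K**2/3)
R = 26/3 (R = (1/3 + (1/3)*(-5)**2)*1 = (1/3 + (1/3)*25)*1 = (1/3 + 25/3)*1 = (26/3)*1 = 26/3 ≈ 8.6667)
l = -26494/3 (l = -1019*26/3 = -26494/3 ≈ -8831.3)
l - 1/(-14591) = -26494/3 - 1/(-14591) = -26494/3 - 1*(-1/14591) = -26494/3 + 1/14591 = -386573951/43773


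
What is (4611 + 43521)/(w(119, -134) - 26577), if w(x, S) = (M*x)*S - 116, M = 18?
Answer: -48132/313721 ≈ -0.15342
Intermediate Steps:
w(x, S) = -116 + 18*S*x (w(x, S) = (18*x)*S - 116 = 18*S*x - 116 = -116 + 18*S*x)
(4611 + 43521)/(w(119, -134) - 26577) = (4611 + 43521)/((-116 + 18*(-134)*119) - 26577) = 48132/((-116 - 287028) - 26577) = 48132/(-287144 - 26577) = 48132/(-313721) = 48132*(-1/313721) = -48132/313721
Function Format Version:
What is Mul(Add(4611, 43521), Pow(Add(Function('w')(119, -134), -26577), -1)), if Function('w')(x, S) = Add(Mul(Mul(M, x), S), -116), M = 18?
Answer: Rational(-48132, 313721) ≈ -0.15342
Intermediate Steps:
Function('w')(x, S) = Add(-116, Mul(18, S, x)) (Function('w')(x, S) = Add(Mul(Mul(18, x), S), -116) = Add(Mul(18, S, x), -116) = Add(-116, Mul(18, S, x)))
Mul(Add(4611, 43521), Pow(Add(Function('w')(119, -134), -26577), -1)) = Mul(Add(4611, 43521), Pow(Add(Add(-116, Mul(18, -134, 119)), -26577), -1)) = Mul(48132, Pow(Add(Add(-116, -287028), -26577), -1)) = Mul(48132, Pow(Add(-287144, -26577), -1)) = Mul(48132, Pow(-313721, -1)) = Mul(48132, Rational(-1, 313721)) = Rational(-48132, 313721)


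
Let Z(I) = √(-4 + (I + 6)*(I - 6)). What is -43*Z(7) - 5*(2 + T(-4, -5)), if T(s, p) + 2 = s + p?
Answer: -84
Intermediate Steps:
T(s, p) = -2 + p + s (T(s, p) = -2 + (s + p) = -2 + (p + s) = -2 + p + s)
Z(I) = √(-4 + (-6 + I)*(6 + I)) (Z(I) = √(-4 + (6 + I)*(-6 + I)) = √(-4 + (-6 + I)*(6 + I)))
-43*Z(7) - 5*(2 + T(-4, -5)) = -43*√(-40 + 7²) - 5*(2 + (-2 - 5 - 4)) = -43*√(-40 + 49) - 5*(2 - 11) = -43*√9 - 5*(-9) = -43*3 + 45 = -129 + 45 = -84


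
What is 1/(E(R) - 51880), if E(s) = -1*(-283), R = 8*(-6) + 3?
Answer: -1/51597 ≈ -1.9381e-5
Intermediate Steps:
R = -45 (R = -48 + 3 = -45)
E(s) = 283
1/(E(R) - 51880) = 1/(283 - 51880) = 1/(-51597) = -1/51597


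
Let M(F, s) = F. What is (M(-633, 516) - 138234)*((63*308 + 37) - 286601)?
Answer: 37099707720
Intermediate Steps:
(M(-633, 516) - 138234)*((63*308 + 37) - 286601) = (-633 - 138234)*((63*308 + 37) - 286601) = -138867*((19404 + 37) - 286601) = -138867*(19441 - 286601) = -138867*(-267160) = 37099707720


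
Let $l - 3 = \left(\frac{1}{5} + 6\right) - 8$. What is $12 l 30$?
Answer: $432$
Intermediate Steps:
$l = \frac{6}{5}$ ($l = 3 - \left(2 - \frac{1}{5}\right) = 3 + \left(\left(\frac{1}{5} + 6\right) - 8\right) = 3 + \left(\frac{31}{5} - 8\right) = 3 - \frac{9}{5} = \frac{6}{5} \approx 1.2$)
$12 l 30 = 12 \cdot \frac{6}{5} \cdot 30 = \frac{72}{5} \cdot 30 = 432$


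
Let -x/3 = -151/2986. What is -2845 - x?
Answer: -8495623/2986 ≈ -2845.2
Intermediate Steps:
x = 453/2986 (x = -(-453)/2986 = -3*(-151/2986) = 453/2986 ≈ 0.15171)
-2845 - x = -2845 - 1*453/2986 = -2845 - 453/2986 = -8495623/2986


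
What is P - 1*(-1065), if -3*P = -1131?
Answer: 1442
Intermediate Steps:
P = 377 (P = -1/3*(-1131) = 377)
P - 1*(-1065) = 377 - 1*(-1065) = 377 + 1065 = 1442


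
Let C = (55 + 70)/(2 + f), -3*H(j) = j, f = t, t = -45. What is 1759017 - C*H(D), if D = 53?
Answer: 226906568/129 ≈ 1.7590e+6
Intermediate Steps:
f = -45
H(j) = -j/3
C = -125/43 (C = (55 + 70)/(2 - 45) = 125/(-43) = 125*(-1/43) = -125/43 ≈ -2.9070)
1759017 - C*H(D) = 1759017 - (-125)*(-⅓*53)/43 = 1759017 - (-125)*(-53)/(43*3) = 1759017 - 1*6625/129 = 1759017 - 6625/129 = 226906568/129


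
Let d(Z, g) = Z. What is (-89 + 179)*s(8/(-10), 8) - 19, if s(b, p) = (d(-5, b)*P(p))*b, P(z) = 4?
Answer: 1421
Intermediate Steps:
s(b, p) = -20*b (s(b, p) = (-5*4)*b = -20*b)
(-89 + 179)*s(8/(-10), 8) - 19 = (-89 + 179)*(-160/(-10)) - 19 = 90*(-160*(-1)/10) - 19 = 90*(-20*(-⅘)) - 19 = 90*16 - 19 = 1440 - 19 = 1421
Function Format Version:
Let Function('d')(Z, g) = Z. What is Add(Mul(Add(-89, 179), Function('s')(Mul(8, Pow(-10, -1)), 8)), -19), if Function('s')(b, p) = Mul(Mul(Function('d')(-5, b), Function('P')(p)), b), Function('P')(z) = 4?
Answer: 1421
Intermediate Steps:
Function('s')(b, p) = Mul(-20, b) (Function('s')(b, p) = Mul(Mul(-5, 4), b) = Mul(-20, b))
Add(Mul(Add(-89, 179), Function('s')(Mul(8, Pow(-10, -1)), 8)), -19) = Add(Mul(Add(-89, 179), Mul(-20, Mul(8, Pow(-10, -1)))), -19) = Add(Mul(90, Mul(-20, Mul(8, Rational(-1, 10)))), -19) = Add(Mul(90, Mul(-20, Rational(-4, 5))), -19) = Add(Mul(90, 16), -19) = Add(1440, -19) = 1421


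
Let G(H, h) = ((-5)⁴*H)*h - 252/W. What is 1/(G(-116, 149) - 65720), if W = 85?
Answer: -85/923798952 ≈ -9.2011e-8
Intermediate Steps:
G(H, h) = -252/85 + 625*H*h (G(H, h) = ((-5)⁴*H)*h - 252/85 = (625*H)*h - 252*1/85 = 625*H*h - 252/85 = -252/85 + 625*H*h)
1/(G(-116, 149) - 65720) = 1/((-252/85 + 625*(-116)*149) - 65720) = 1/((-252/85 - 10802500) - 65720) = 1/(-918212752/85 - 65720) = 1/(-923798952/85) = -85/923798952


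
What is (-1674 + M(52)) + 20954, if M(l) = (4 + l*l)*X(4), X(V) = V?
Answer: 30112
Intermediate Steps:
M(l) = 16 + 4*l**2 (M(l) = (4 + l*l)*4 = (4 + l**2)*4 = 16 + 4*l**2)
(-1674 + M(52)) + 20954 = (-1674 + (16 + 4*52**2)) + 20954 = (-1674 + (16 + 4*2704)) + 20954 = (-1674 + (16 + 10816)) + 20954 = (-1674 + 10832) + 20954 = 9158 + 20954 = 30112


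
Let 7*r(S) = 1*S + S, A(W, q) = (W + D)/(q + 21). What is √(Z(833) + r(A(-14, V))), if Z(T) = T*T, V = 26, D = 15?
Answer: √75107239907/329 ≈ 833.00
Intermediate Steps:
Z(T) = T²
A(W, q) = (15 + W)/(21 + q) (A(W, q) = (W + 15)/(q + 21) = (15 + W)/(21 + q))
r(S) = 2*S/7 (r(S) = (1*S + S)/7 = (S + S)/7 = (2*S)/7 = 2*S/7)
√(Z(833) + r(A(-14, V))) = √(833² + 2*((15 - 14)/(21 + 26))/7) = √(693889 + 2*(1/47)/7) = √(693889 + 2*((1/47)*1)/7) = √(693889 + (2/7)*(1/47)) = √(693889 + 2/329) = √(228289483/329) = √75107239907/329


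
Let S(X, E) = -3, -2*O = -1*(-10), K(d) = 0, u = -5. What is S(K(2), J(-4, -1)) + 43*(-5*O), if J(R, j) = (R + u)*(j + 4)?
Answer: 1072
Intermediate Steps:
J(R, j) = (-5 + R)*(4 + j) (J(R, j) = (R - 5)*(j + 4) = (-5 + R)*(4 + j))
O = -5 (O = -(-1)*(-10)/2 = -½*10 = -5)
S(K(2), J(-4, -1)) + 43*(-5*O) = -3 + 43*(-5*(-5)) = -3 + 43*25 = -3 + 1075 = 1072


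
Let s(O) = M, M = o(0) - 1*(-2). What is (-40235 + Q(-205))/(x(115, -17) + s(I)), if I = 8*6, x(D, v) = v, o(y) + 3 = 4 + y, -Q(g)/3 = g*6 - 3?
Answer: 18268/7 ≈ 2609.7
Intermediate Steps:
Q(g) = 9 - 18*g (Q(g) = -3*(g*6 - 3) = -3*(6*g - 3) = -3*(-3 + 6*g) = 9 - 18*g)
o(y) = 1 + y (o(y) = -3 + (4 + y) = 1 + y)
M = 3 (M = (1 + 0) - 1*(-2) = 1 + 2 = 3)
I = 48
s(O) = 3
(-40235 + Q(-205))/(x(115, -17) + s(I)) = (-40235 + (9 - 18*(-205)))/(-17 + 3) = (-40235 + (9 + 3690))/(-14) = (-40235 + 3699)*(-1/14) = -36536*(-1/14) = 18268/7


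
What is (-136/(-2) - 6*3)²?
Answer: 2500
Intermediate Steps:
(-136/(-2) - 6*3)² = (-136*(-½) - 18)² = (68 - 18)² = 50² = 2500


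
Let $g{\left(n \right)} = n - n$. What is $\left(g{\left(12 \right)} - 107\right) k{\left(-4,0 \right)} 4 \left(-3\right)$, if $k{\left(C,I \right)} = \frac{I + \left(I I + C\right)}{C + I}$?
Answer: $1284$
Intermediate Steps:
$k{\left(C,I \right)} = \frac{C + I + I^{2}}{C + I}$ ($k{\left(C,I \right)} = \frac{I + \left(I^{2} + C\right)}{C + I} = \frac{I + \left(C + I^{2}\right)}{C + I} = \frac{C + I + I^{2}}{C + I}$)
$g{\left(n \right)} = 0$
$\left(g{\left(12 \right)} - 107\right) k{\left(-4,0 \right)} 4 \left(-3\right) = \left(0 - 107\right) \frac{-4 + 0 + 0^{2}}{-4 + 0} \cdot 4 \left(-3\right) = - 107 \frac{-4 + 0 + 0}{-4} \cdot 4 \left(-3\right) = - 107 \left(- \frac{1}{4}\right) \left(-4\right) 4 \left(-3\right) = - 107 \cdot 1 \cdot 4 \left(-3\right) = - 107 \cdot 4 \left(-3\right) = \left(-107\right) \left(-12\right) = 1284$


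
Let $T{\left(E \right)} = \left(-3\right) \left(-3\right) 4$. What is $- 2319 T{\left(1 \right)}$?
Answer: $-83484$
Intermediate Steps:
$T{\left(E \right)} = 36$ ($T{\left(E \right)} = 9 \cdot 4 = 36$)
$- 2319 T{\left(1 \right)} = \left(-2319\right) 36 = -83484$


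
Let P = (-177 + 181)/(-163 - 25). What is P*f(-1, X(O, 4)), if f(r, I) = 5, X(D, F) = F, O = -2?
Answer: -5/47 ≈ -0.10638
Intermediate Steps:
P = -1/47 (P = 4/(-188) = 4*(-1/188) = -1/47 ≈ -0.021277)
P*f(-1, X(O, 4)) = -1/47*5 = -5/47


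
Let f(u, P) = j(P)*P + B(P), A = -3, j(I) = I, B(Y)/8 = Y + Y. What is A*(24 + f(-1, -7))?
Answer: 117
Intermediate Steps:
B(Y) = 16*Y (B(Y) = 8*(Y + Y) = 8*(2*Y) = 16*Y)
f(u, P) = P**2 + 16*P (f(u, P) = P*P + 16*P = P**2 + 16*P)
A*(24 + f(-1, -7)) = -3*(24 - 7*(16 - 7)) = -3*(24 - 7*9) = -3*(24 - 63) = -3*(-39) = 117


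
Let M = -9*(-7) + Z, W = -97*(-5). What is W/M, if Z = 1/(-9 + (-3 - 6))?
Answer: 8730/1133 ≈ 7.7052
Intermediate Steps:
Z = -1/18 (Z = 1/(-9 - 9) = 1/(-18) = -1/18 ≈ -0.055556)
W = 485
M = 1133/18 (M = -9*(-7) - 1/18 = 63 - 1/18 = 1133/18 ≈ 62.944)
W/M = 485/(1133/18) = (18/1133)*485 = 8730/1133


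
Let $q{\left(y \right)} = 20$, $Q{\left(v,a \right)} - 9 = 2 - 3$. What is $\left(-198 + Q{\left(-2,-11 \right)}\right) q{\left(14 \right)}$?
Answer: $-3800$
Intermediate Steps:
$Q{\left(v,a \right)} = 8$ ($Q{\left(v,a \right)} = 9 + \left(2 - 3\right) = 9 - 1 = 8$)
$\left(-198 + Q{\left(-2,-11 \right)}\right) q{\left(14 \right)} = \left(-198 + 8\right) 20 = \left(-190\right) 20 = -3800$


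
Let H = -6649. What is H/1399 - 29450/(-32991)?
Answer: -178156609/46154409 ≈ -3.8600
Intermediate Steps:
H/1399 - 29450/(-32991) = -6649/1399 - 29450/(-32991) = -6649*1/1399 - 29450*(-1/32991) = -6649/1399 + 29450/32991 = -178156609/46154409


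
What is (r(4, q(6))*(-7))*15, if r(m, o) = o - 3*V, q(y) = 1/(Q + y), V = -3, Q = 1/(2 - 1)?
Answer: -960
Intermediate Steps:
Q = 1 (Q = 1/1 = 1)
q(y) = 1/(1 + y)
r(m, o) = 9 + o (r(m, o) = o - 3*(-3) = o + 9 = 9 + o)
(r(4, q(6))*(-7))*15 = ((9 + 1/(1 + 6))*(-7))*15 = ((9 + 1/7)*(-7))*15 = ((9 + ⅐)*(-7))*15 = ((64/7)*(-7))*15 = -64*15 = -960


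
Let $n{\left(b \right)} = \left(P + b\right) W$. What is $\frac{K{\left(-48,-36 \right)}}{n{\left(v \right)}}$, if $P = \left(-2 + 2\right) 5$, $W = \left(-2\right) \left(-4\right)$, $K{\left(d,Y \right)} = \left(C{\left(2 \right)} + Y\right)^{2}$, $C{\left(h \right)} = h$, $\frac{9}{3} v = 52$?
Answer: $\frac{867}{104} \approx 8.3365$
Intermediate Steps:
$v = \frac{52}{3}$ ($v = \frac{1}{3} \cdot 52 = \frac{52}{3} \approx 17.333$)
$K{\left(d,Y \right)} = \left(2 + Y\right)^{2}$
$W = 8$
$P = 0$ ($P = 0 \cdot 5 = 0$)
$n{\left(b \right)} = 8 b$ ($n{\left(b \right)} = \left(0 + b\right) 8 = b 8 = 8 b$)
$\frac{K{\left(-48,-36 \right)}}{n{\left(v \right)}} = \frac{\left(2 - 36\right)^{2}}{8 \cdot \frac{52}{3}} = \frac{\left(-34\right)^{2}}{\frac{416}{3}} = 1156 \cdot \frac{3}{416} = \frac{867}{104}$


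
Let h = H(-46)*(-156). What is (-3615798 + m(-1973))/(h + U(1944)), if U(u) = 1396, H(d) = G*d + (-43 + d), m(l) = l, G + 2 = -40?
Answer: 3617771/286112 ≈ 12.645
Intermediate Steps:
G = -42 (G = -2 - 40 = -42)
H(d) = -43 - 41*d (H(d) = -42*d + (-43 + d) = -43 - 41*d)
h = -287508 (h = (-43 - 41*(-46))*(-156) = (-43 + 1886)*(-156) = 1843*(-156) = -287508)
(-3615798 + m(-1973))/(h + U(1944)) = (-3615798 - 1973)/(-287508 + 1396) = -3617771/(-286112) = -3617771*(-1/286112) = 3617771/286112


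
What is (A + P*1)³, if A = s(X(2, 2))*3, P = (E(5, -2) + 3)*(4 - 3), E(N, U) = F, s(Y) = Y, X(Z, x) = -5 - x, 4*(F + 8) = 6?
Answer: -117649/8 ≈ -14706.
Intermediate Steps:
F = -13/2 (F = -8 + (¼)*6 = -8 + 3/2 = -13/2 ≈ -6.5000)
E(N, U) = -13/2
P = -7/2 (P = (-13/2 + 3)*(4 - 3) = -7/2*1 = -7/2 ≈ -3.5000)
A = -21 (A = (-5 - 1*2)*3 = (-5 - 2)*3 = -7*3 = -21)
(A + P*1)³ = (-21 - 7/2*1)³ = (-21 - 7/2)³ = (-49/2)³ = -117649/8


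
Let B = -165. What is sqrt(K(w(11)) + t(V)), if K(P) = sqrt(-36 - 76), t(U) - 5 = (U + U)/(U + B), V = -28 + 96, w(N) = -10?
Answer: sqrt(33853 + 37636*I*sqrt(7))/97 ≈ 2.7181 + 1.9468*I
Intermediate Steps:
V = 68
t(U) = 5 + 2*U/(-165 + U) (t(U) = 5 + (U + U)/(U - 165) = 5 + (2*U)/(-165 + U) = 5 + 2*U/(-165 + U))
K(P) = 4*I*sqrt(7) (K(P) = sqrt(-112) = 4*I*sqrt(7))
sqrt(K(w(11)) + t(V)) = sqrt(4*I*sqrt(7) + (-825 + 7*68)/(-165 + 68)) = sqrt(4*I*sqrt(7) + (-825 + 476)/(-97)) = sqrt(4*I*sqrt(7) - 1/97*(-349)) = sqrt(4*I*sqrt(7) + 349/97) = sqrt(349/97 + 4*I*sqrt(7))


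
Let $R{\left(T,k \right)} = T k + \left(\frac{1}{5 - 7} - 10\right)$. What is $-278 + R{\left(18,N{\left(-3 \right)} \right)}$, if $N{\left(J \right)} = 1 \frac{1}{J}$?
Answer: $- \frac{589}{2} \approx -294.5$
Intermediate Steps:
$N{\left(J \right)} = \frac{1}{J}$
$R{\left(T,k \right)} = - \frac{21}{2} + T k$ ($R{\left(T,k \right)} = T k - \left(10 - \frac{1}{-2}\right) = T k - \frac{21}{2} = - \frac{21}{2} + T k$)
$-278 + R{\left(18,N{\left(-3 \right)} \right)} = -278 - \left(\frac{21}{2} - \frac{18}{-3}\right) = -278 + \left(- \frac{21}{2} + 18 \left(- \frac{1}{3}\right)\right) = -278 - \frac{33}{2} = - \frac{589}{2}$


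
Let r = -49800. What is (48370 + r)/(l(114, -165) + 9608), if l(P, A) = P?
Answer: -715/4861 ≈ -0.14709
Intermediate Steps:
(48370 + r)/(l(114, -165) + 9608) = (48370 - 49800)/(114 + 9608) = -1430/9722 = -1430*1/9722 = -715/4861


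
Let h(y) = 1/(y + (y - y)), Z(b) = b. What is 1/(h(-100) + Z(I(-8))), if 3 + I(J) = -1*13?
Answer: -100/1601 ≈ -0.062461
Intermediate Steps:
I(J) = -16 (I(J) = -3 - 1*13 = -3 - 13 = -16)
h(y) = 1/y (h(y) = 1/(y + 0) = 1/y)
1/(h(-100) + Z(I(-8))) = 1/(1/(-100) - 16) = 1/(-1/100 - 16) = 1/(-1601/100) = -100/1601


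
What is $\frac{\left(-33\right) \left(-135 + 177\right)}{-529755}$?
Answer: $\frac{462}{176585} \approx 0.0026163$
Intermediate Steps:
$\frac{\left(-33\right) \left(-135 + 177\right)}{-529755} = \left(-33\right) 42 \left(- \frac{1}{529755}\right) = \left(-1386\right) \left(- \frac{1}{529755}\right) = \frac{462}{176585}$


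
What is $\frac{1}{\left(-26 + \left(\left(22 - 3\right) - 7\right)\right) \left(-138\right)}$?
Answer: $\frac{1}{1932} \approx 0.0005176$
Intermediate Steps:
$\frac{1}{\left(-26 + \left(\left(22 - 3\right) - 7\right)\right) \left(-138\right)} = \frac{1}{\left(-26 + \left(19 - 7\right)\right) \left(-138\right)} = \frac{1}{\left(-26 + 12\right) \left(-138\right)} = \frac{1}{\left(-14\right) \left(-138\right)} = \frac{1}{1932}$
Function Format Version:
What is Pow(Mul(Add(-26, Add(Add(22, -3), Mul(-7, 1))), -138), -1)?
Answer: Rational(1, 1932) ≈ 0.00051760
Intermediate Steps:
Pow(Mul(Add(-26, Add(Add(22, -3), Mul(-7, 1))), -138), -1) = Pow(Mul(Add(-26, Add(19, -7)), -138), -1) = Pow(Mul(Add(-26, 12), -138), -1) = Pow(Mul(-14, -138), -1) = Pow(1932, -1) = Rational(1, 1932)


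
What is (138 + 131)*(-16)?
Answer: -4304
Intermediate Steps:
(138 + 131)*(-16) = 269*(-16) = -4304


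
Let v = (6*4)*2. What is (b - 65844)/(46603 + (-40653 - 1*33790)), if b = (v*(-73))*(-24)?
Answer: -1521/2320 ≈ -0.65560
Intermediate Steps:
v = 48 (v = 24*2 = 48)
b = 84096 (b = (48*(-73))*(-24) = -3504*(-24) = 84096)
(b - 65844)/(46603 + (-40653 - 1*33790)) = (84096 - 65844)/(46603 + (-40653 - 1*33790)) = 18252/(46603 + (-40653 - 33790)) = 18252/(46603 - 74443) = 18252/(-27840) = 18252*(-1/27840) = -1521/2320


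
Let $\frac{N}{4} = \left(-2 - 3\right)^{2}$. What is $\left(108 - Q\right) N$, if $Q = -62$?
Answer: $17000$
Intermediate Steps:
$N = 100$ ($N = 4 \left(-2 - 3\right)^{2} = 4 \left(-5\right)^{2} = 4 \cdot 25 = 100$)
$\left(108 - Q\right) N = \left(108 - -62\right) 100 = \left(108 + 62\right) 100 = 170 \cdot 100 = 17000$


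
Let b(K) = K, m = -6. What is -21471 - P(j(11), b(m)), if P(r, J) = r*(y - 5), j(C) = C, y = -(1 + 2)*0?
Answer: -21416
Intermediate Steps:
y = 0 (y = -1*3*0 = -3*0 = 0)
P(r, J) = -5*r (P(r, J) = r*(0 - 5) = r*(-5) = -5*r)
-21471 - P(j(11), b(m)) = -21471 - (-5)*11 = -21471 - 1*(-55) = -21471 + 55 = -21416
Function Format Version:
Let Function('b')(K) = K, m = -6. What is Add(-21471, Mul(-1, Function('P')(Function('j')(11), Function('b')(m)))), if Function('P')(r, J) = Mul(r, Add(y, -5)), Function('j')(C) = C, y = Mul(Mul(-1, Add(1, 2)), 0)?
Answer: -21416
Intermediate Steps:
y = 0 (y = Mul(Mul(-1, 3), 0) = Mul(-3, 0) = 0)
Function('P')(r, J) = Mul(-5, r) (Function('P')(r, J) = Mul(r, Add(0, -5)) = Mul(r, -5) = Mul(-5, r))
Add(-21471, Mul(-1, Function('P')(Function('j')(11), Function('b')(m)))) = Add(-21471, Mul(-1, Mul(-5, 11))) = Add(-21471, Mul(-1, -55)) = Add(-21471, 55) = -21416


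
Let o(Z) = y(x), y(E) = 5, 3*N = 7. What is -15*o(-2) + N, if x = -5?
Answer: -218/3 ≈ -72.667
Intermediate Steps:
N = 7/3 (N = (1/3)*7 = 7/3 ≈ 2.3333)
o(Z) = 5
-15*o(-2) + N = -15*5 + 7/3 = -75 + 7/3 = -218/3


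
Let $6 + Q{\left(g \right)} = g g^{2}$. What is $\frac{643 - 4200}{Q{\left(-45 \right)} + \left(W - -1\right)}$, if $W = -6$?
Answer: $\frac{3557}{91136} \approx 0.03903$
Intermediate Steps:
$Q{\left(g \right)} = -6 + g^{3}$ ($Q{\left(g \right)} = -6 + g g^{2} = -6 + g^{3}$)
$\frac{643 - 4200}{Q{\left(-45 \right)} + \left(W - -1\right)} = \frac{643 - 4200}{\left(-6 + \left(-45\right)^{3}\right) - 5} = - \frac{3557}{\left(-6 - 91125\right) + \left(-6 + 1\right)} = - \frac{3557}{-91131 - 5} = - \frac{3557}{-91136} = \left(-3557\right) \left(- \frac{1}{91136}\right) = \frac{3557}{91136}$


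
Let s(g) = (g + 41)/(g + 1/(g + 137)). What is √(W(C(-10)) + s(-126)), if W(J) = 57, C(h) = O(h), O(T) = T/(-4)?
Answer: 2*√1106338/277 ≈ 7.5944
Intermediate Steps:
O(T) = -T/4 (O(T) = T*(-¼) = -T/4)
C(h) = -h/4
s(g) = (41 + g)/(g + 1/(137 + g))
√(W(C(-10)) + s(-126)) = √(57 + (5617 + (-126)² + 178*(-126))/(1 + (-126)² + 137*(-126))) = √(57 + (5617 + 15876 - 22428)/(1 + 15876 - 17262)) = √(57 - 935/(-1385)) = √(57 - 1/1385*(-935)) = √(57 + 187/277) = √(15976/277) = 2*√1106338/277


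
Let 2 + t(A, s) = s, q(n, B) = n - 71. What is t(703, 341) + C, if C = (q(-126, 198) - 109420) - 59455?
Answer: -168733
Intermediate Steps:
q(n, B) = -71 + n
C = -169072 (C = ((-71 - 126) - 109420) - 59455 = (-197 - 109420) - 59455 = -109617 - 59455 = -169072)
t(A, s) = -2 + s
t(703, 341) + C = (-2 + 341) - 169072 = 339 - 169072 = -168733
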